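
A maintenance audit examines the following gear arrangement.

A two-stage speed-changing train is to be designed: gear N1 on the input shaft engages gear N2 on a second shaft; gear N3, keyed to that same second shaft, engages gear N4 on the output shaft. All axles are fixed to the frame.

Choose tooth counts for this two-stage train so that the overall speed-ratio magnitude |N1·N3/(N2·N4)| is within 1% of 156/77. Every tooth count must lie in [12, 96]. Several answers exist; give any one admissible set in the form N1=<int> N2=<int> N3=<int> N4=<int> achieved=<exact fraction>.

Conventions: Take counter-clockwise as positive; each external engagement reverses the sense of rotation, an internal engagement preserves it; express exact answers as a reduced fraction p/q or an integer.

class = fixed-axis compound train [2-stage, 156/77 wanted]
target = 156/77 in lowest terms: an exact hit needs N1·N3 = k·156 and N2·N4 = k·77 for one integer k, every count in [12, 96]; additionally prefer no 1:1 stage (N1 ≠ N2, N3 ≠ N4)
k = 1…3: no 1:1-free in-range split of k·156 and k·77 into factor pairs; take k = 4
k = 4: N1·N3 = 624 = 12·52, N2·N4 = 308 = 14·22
achieved = 12·52/(14·22) = 156/77; |achieved − target| = 0 ≤ 39/1925 ✓

N1=12 N2=14 N3=52 N4=22 achieved=156/77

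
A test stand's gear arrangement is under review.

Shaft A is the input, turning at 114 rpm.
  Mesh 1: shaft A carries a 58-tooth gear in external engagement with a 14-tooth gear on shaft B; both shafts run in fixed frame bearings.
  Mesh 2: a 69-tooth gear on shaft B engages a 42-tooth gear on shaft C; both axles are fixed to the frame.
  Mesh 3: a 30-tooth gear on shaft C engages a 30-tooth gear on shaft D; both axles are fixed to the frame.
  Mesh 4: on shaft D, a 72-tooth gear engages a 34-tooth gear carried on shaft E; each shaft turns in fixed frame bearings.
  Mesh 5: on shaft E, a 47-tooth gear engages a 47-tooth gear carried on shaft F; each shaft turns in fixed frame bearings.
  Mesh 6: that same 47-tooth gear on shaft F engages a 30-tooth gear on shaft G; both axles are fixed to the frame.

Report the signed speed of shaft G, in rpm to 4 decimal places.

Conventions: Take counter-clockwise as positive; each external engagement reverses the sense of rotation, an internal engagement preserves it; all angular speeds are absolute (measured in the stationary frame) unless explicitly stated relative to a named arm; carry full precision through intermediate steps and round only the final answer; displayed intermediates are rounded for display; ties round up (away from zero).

recognized (7 fixed axles, 6 meshes): fixed-axis compound train
mesh 1 [58T→14T]: ω = 114.0000×58/14 = 472.2857 rpm, sense flips to −
mesh 2 [69T→42T]: ω = 472.2857×69/42 = 775.8980 rpm, sense flips to +
mesh 3 [30T→30T]: ω = 775.8980×30/30 = 775.8980 rpm, sense flips to −
mesh 4 [72T→34T]: ω = 775.8980×72/34 = 1643.0780 rpm, sense flips to +
mesh 5 [47T→47T]: ω = 1643.0780×47/47 = 1643.0780 rpm, sense flips to −
mesh 6 [47T→30T]: ω = 1643.0780×47/30 = 2574.1556 rpm, sense flips to +
signed output speed = +2574.1556 rpm

+2574.1556 rpm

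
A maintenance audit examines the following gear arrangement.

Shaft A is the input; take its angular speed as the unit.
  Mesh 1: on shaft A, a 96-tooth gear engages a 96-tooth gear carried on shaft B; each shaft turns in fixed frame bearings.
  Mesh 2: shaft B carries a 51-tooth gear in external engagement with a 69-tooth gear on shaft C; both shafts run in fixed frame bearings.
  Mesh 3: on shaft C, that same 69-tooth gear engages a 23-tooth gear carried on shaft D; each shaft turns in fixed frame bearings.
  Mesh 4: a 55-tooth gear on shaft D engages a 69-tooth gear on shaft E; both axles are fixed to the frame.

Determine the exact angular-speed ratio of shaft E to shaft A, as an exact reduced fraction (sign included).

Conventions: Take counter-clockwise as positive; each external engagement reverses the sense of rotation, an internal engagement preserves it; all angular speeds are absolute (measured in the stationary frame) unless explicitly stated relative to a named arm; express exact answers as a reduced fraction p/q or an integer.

class = fixed-axis compound train [4 meshes; 4 ratios multiply, 4 sense flips]
mesh 1 [96T→96T]: running ratio 1, sense −
mesh 2 [51T→69T]: running ratio 17/23, sense +
mesh 3 [69T→23T]: running ratio 51/23, sense −
mesh 4 [55T→69T]: running ratio 935/529, sense +
ω_out/ω_in = 935/529

935/529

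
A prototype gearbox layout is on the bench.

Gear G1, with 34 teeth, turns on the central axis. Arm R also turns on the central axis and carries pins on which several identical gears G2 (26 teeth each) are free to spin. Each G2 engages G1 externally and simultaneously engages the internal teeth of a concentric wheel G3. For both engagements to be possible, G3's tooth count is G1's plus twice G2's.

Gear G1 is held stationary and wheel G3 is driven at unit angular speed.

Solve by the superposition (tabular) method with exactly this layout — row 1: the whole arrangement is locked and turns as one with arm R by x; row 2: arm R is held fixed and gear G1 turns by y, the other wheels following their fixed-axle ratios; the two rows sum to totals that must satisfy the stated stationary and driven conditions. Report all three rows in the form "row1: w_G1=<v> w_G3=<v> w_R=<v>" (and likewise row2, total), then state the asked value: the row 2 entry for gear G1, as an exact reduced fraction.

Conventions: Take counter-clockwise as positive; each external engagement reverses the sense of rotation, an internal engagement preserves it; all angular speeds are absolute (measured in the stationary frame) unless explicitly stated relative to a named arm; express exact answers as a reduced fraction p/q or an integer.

recognized (axles ride arm R): planetary set, 34/26/86 teeth
row 1 — lock + rotate with arm: ω_sun = ω_ring = ω_arm = x
superposition row 2 [arm held]: sun y, ring −(34/86)·y, arm 0
boundary: total ω_sun = x + y = 0 and total ω_ring = x − (34/86)·y = 1  ⇒  y = -43/60, x = 43/60
row 2 ring = −(34/86)·(-43/60) = 17/60
totals (row 1 + row 2): sun 43/60 + (-43/60) = 0, ring 43/60 + 17/60 = 1, arm 43/60 + 0 = 43/60
asked cell (row2, sun) = -43/60

row1: w_G1=43/60 w_G3=43/60 w_R=43/60
row2: w_G1=-43/60 w_G3=17/60 w_R=0
total: w_G1=0 w_G3=1 w_R=43/60
asked value: -43/60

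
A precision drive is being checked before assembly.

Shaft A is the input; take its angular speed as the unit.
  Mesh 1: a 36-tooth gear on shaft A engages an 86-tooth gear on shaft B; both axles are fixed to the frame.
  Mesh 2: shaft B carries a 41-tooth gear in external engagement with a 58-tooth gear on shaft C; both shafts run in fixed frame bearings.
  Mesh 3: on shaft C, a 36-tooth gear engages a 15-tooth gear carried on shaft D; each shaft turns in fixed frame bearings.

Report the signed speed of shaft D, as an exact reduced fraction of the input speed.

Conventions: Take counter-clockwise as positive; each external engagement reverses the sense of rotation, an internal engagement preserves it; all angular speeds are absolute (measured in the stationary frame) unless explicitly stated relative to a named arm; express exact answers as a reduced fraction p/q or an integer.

3-mesh fixed-axis compound train (all bearings frame-fixed)
mesh 1 [36T→86T]: |ω|/ω_in = 1×36/86 = 18/43, sense flips to −
mesh 2 [41T→58T]: |ω|/ω_in = (18/43)×41/58 = 369/1247, sense flips to +
mesh 3 [36T→15T]: |ω|/ω_in = (369/1247)×36/15 = 4428/6235, sense flips to −
signed output speed (× input speed) = -4428/6235

-4428/6235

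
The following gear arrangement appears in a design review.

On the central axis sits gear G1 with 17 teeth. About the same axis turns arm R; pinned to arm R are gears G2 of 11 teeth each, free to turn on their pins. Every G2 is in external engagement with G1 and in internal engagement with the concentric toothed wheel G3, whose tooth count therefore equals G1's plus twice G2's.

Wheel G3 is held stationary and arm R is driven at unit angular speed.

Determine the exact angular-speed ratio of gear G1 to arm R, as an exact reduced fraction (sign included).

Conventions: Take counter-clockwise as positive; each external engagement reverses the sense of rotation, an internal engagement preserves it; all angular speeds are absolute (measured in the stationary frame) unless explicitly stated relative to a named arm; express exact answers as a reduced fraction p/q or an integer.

planetary set (17T centre, 11T on arm, 39T internal) — Willis relation
ring teeth: 17 + 2·11 = 39
17(ω_sun−ω_arm) = −39(ω_ring−ω_arm),  ω_ring = 0, ω_arm = 1
ω_sun = 1 − (39/17)(0−1) = 56/17
ω_out/ω_in = 56/17

56/17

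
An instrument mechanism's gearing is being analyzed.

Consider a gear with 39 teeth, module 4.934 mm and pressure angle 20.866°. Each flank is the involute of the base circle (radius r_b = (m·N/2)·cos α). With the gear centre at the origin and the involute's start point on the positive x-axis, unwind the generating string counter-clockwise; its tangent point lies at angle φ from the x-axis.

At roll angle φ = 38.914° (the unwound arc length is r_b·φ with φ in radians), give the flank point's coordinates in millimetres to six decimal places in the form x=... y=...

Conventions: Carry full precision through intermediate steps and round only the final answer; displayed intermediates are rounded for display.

recognized (one wheel, involute flank): single-mesh tooth geometry, m = 4.934, N = 39
pitch radius r_p = m·N/2 = 4.934·39/2 = 96.213000
base radius r_b = r_p·cos α = 96.213000·cos 20.866° = 89.902967
roll angle φ = 38.914° = 0.67917743 rad
x = r_b·(cos φ + φ·sin φ) = 108.307647
y = r_b·(sin φ − φ·cos φ) = 8.962629

x=108.307647 y=8.962629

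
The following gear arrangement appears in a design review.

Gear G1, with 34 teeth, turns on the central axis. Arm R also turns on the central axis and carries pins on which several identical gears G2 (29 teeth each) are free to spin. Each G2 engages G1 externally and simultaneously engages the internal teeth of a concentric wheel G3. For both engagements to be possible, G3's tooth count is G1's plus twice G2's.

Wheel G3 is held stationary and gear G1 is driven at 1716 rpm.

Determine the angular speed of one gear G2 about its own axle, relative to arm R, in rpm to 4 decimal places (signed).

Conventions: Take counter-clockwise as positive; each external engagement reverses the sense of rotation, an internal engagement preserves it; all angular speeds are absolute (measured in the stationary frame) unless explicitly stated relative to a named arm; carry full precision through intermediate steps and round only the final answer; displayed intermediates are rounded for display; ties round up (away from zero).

-1468.9787 rpm

recognized (axles ride arm R): planetary set, 34/29/92 teeth
normalise by the input: solve with ω_sun = 1, then scale by 1716 rpm
ring teeth: 34 + 2·29 = 92
34(ω_sun−ω_arm) = −92(ω_ring−ω_arm),  ω_ring = 0, ω_sun = 1
34(1−ω_arm) = −92(0−ω_arm)  ⇒  126·ω_arm = 34  ⇒  ω_arm = 17/63
sun–planet mesh: 34·(1−17/63) = −29·(ω_p−ω_arm)  ⇒  ω_p−ω_arm = -1564/1827
scale: ω_p−ω_arm = -1564/1827 × 1716 rpm = -1468.9787 rpm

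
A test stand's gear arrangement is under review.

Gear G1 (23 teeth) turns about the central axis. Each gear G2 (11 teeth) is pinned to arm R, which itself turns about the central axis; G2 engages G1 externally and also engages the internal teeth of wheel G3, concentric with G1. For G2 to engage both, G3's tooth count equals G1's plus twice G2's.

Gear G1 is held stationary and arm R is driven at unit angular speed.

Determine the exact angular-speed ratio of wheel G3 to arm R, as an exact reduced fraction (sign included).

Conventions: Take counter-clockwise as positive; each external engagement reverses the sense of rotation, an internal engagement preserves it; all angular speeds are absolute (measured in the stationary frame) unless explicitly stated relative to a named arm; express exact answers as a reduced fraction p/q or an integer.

class = planetary set [G3 = 23+2·11 = 45; Willis about the carrier]
ring teeth: 23 + 2·11 = 45
23(ω_sun−ω_arm) = −45(ω_ring−ω_arm),  ω_sun = 0, ω_arm = 1
ω_ring = 1 − (23/45)(0−1) = 68/45
ω_out/ω_in = 68/45

68/45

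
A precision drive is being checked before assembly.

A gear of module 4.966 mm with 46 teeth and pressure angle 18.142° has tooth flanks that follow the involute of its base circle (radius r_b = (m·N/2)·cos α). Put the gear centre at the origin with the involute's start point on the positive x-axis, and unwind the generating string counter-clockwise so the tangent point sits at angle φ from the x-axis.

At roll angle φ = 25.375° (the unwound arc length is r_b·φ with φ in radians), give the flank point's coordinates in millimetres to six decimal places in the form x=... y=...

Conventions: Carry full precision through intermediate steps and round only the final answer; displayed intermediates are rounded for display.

recognized (one wheel, involute flank): single-mesh tooth geometry, m = 4.966, N = 46
pitch radius r_p = m·N/2 = 4.966·46/2 = 114.218000
base radius r_b = r_p·cos α = 114.218000·cos 18.142° = 108.539965
roll angle φ = 25.375° = 0.44287730 rad
x = r_b·(cos φ + φ·sin φ) = 118.668200
y = r_b·(sin φ − φ·cos φ) = 3.081601

x=118.668200 y=3.081601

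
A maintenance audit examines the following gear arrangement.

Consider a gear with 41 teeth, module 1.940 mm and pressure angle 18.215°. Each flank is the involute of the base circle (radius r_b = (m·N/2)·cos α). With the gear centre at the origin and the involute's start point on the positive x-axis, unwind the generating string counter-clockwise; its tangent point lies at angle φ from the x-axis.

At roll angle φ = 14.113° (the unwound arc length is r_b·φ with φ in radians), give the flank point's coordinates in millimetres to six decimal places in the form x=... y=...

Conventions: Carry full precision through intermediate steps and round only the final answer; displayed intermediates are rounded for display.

x=38.905831 y=0.187051

class = single-mesh tooth geometry [base-circle involute, m = 1.940, 41T]
pitch radius r_p = m·N/2 = 1.940·41/2 = 39.770000
base radius r_b = r_p·cos α = 39.770000·cos 18.215° = 37.777135
roll angle φ = 14.113° = 0.24631832 rad
x = r_b·(cos φ + φ·sin φ) = 38.905831
y = r_b·(sin φ − φ·cos φ) = 0.187051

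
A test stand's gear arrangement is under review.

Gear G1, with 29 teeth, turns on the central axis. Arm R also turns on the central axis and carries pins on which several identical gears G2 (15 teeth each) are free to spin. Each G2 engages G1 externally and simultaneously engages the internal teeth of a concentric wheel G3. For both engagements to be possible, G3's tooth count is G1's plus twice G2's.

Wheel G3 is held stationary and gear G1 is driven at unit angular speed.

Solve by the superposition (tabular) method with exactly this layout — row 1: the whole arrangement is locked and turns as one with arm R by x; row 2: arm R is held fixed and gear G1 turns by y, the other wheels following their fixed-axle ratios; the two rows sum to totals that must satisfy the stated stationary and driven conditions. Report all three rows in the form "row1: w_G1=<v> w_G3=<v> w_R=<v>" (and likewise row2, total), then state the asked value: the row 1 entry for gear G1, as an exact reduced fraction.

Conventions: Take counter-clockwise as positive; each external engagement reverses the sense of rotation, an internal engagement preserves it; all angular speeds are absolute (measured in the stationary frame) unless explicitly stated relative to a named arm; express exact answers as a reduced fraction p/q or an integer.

row1: w_G1=29/88 w_G3=29/88 w_R=29/88
row2: w_G1=59/88 w_G3=-29/88 w_R=0
total: w_G1=1 w_G3=0 w_R=29/88
asked value: 29/88

class = planetary set [G3 = 29+2·15 = 59; Willis about the carrier]
superposition row 1 [locked train]: every member turns x
row 2: sun turns y, ring = −(29/59)·y, arm 0
boundary: total ω_ring = x − (29/59)·y = 0 and total ω_sun = x + y = 1  ⇒  y = 59/88, x = 29/88
row 2 ring = −(29/59)·59/88 = -29/88
totals (row 1 + row 2): sun 29/88 + 59/88 = 1, ring 29/88 + (-29/88) = 0, arm 29/88 + 0 = 29/88
asked cell (row1, sun) = 29/88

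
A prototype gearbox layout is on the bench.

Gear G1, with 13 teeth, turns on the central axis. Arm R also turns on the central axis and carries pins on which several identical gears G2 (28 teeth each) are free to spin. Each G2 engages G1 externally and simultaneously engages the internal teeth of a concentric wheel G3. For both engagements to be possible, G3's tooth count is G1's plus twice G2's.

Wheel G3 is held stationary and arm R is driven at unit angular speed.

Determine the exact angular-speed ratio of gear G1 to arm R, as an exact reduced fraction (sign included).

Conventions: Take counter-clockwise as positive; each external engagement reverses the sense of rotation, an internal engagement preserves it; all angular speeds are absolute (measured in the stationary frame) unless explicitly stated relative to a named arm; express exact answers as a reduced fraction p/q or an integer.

recognized (axles ride arm R): planetary set, 13/28/69 teeth
ring teeth: 13 + 2·28 = 69
13(ω_sun−ω_arm) = −69(ω_ring−ω_arm),  ω_ring = 0, ω_arm = 1
ω_sun = 1 − (69/13)(0−1) = 82/13
ω_out/ω_in = 82/13

82/13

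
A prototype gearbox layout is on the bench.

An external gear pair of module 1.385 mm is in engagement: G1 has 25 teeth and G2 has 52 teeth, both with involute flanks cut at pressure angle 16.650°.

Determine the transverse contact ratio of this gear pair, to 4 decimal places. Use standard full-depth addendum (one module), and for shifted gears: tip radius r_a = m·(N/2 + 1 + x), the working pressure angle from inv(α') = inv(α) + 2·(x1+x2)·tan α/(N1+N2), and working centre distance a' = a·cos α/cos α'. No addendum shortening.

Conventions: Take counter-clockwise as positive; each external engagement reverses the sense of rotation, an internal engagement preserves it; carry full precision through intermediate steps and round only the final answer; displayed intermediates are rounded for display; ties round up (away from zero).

class = single-mesh tooth geometry [involute pair 25T × 52T, m = 1.385]
base radii: r_b1 = 16.586637, r_b2 = 34.500205
tip radii: r_a1 = 18.697500, r_a2 = 37.395000
no profile shift: α' = α, a' = a
action lengths: √(r_a1²−r_b1²) = 8.630178, √(r_a2²−r_b2²) = 14.426430
base pitch p_b = π·m·cos α = 4.168677
CR = (8.630178 + 14.426430 − 53.322500·sin 16.65000°)/4.168677 = 1.865917
contact ratio ≈ 1.8659

1.8659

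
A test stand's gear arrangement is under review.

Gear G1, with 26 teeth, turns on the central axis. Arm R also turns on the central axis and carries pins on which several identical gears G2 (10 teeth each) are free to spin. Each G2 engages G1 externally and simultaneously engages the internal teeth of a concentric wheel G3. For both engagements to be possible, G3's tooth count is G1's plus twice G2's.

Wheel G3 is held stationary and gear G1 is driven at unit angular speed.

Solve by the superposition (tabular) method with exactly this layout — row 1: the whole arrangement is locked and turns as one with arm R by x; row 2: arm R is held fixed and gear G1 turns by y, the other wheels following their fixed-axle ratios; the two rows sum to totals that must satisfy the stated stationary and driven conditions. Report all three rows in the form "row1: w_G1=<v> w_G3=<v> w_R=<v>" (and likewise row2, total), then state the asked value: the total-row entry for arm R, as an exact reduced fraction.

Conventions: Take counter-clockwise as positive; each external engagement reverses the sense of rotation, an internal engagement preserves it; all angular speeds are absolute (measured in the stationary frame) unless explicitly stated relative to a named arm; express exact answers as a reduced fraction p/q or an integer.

row1: w_G1=13/36 w_G3=13/36 w_R=13/36
row2: w_G1=23/36 w_G3=-13/36 w_R=0
total: w_G1=1 w_G3=0 w_R=13/36
asked value: 13/36

class = planetary set [G3 = 26+2·10 = 46; Willis about the carrier]
superposition row 1 [locked train]: every member turns x
superposition row 2 [arm held]: sun y, ring −(26/46)·y, arm 0
boundary: total ω_ring = x − (26/46)·y = 0 and total ω_sun = x + y = 1  ⇒  y = 23/36, x = 13/36
row 2 ring = −(26/46)·23/36 = -13/36
totals (row 1 + row 2): sun 13/36 + 23/36 = 1, ring 13/36 + (-13/36) = 0, arm 13/36 + 0 = 13/36
asked cell (total, arm) = 13/36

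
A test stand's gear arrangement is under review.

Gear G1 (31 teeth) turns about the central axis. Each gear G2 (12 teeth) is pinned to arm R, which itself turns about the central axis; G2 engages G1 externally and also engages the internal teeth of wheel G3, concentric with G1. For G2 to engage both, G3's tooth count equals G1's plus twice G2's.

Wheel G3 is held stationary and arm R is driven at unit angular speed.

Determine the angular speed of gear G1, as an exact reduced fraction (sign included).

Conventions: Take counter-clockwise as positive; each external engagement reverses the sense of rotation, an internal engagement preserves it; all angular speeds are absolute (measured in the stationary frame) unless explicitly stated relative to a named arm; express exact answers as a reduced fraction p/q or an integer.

class = planetary set [G3 = 31+2·12 = 55; Willis about the carrier]
ring teeth: 31 + 2·12 = 55
31(ω_sun−ω_arm) = −55(ω_ring−ω_arm),  ω_ring = 0, ω_arm = 1
ω_sun = 1 − (55/31)(0−1) = 86/31
exact speed ratio = 86/31

86/31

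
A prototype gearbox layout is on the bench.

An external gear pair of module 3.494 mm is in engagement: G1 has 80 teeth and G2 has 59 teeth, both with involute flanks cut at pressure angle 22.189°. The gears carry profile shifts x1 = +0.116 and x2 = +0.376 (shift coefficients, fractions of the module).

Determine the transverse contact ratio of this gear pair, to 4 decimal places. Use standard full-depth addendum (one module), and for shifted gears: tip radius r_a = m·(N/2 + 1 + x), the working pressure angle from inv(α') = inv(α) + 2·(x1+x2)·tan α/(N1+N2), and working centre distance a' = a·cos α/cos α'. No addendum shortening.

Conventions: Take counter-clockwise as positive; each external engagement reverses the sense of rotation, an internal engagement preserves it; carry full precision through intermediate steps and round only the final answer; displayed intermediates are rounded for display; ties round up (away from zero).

topology: single-mesh involute geometry — m = 3.494, 80T/59T pair
base radii: r_b1 = 129.409809, r_b2 = 95.439734
tip radii: r_a1 = 143.659304, r_a2 = 107.880744
inv(α') = inv(22.189°) + 2·(+0.116+0.376)·tan α/(80+59) = 0.02348475  ⇒  α' = 23.13762°
a' = a·cos α / cos α' = 242.8330·cos 22.189°/cos 23.13762° = 244.517630
action lengths: √(r_a1²−r_b1²) = 62.378658, √(r_a2²−r_b2²) = 50.294255
base pitch p_b = π·m·cos α = 10.163823
CR = (62.378658 + 50.294255 − 244.517630·sin 23.13762°)/10.163823 = 1.632450
contact ratio ≈ 1.6325

1.6325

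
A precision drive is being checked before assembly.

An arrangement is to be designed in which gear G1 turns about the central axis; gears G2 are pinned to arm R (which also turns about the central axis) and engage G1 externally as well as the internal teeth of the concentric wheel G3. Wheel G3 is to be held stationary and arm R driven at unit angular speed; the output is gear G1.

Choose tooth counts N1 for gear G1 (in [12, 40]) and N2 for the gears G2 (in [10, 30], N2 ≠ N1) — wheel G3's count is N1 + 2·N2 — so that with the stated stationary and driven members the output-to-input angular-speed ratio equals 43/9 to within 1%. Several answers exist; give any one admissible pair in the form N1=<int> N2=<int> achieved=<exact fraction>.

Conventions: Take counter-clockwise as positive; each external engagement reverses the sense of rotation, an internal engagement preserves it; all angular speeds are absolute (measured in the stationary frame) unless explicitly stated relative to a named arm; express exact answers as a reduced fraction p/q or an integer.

N1=18 N2=25 achieved=43/9

design class (target 43/9): planetary set
Willis with ω_ring = 0: ω_sun/ω_arm = (N1+N3)/N1; set equal to 43/9  ⇒  N3/N1 = 43/9 − 1 = 34/9
N3 = N1 + 2·N2  ⇒  N2/N1 = (N3/N1 − 1)/2 = (34/9 − 1)/2 = 25/18
smallest multiple with N1 ≥ 12 and N2 ≥ 10: k = 1  ⇒  N1 = 1·18 = 18, N2 = 1·25 = 25 (N1 ≤ 40, N2 ≤ 30, N2 ≠ N1 ✓), N3 = 18 + 2·25 = 68
check: (N1+N3)/N1 with N1 = 18, N3 = 68 gives 43/9; |achieved − target| = 0 ≤ 43/900 ✓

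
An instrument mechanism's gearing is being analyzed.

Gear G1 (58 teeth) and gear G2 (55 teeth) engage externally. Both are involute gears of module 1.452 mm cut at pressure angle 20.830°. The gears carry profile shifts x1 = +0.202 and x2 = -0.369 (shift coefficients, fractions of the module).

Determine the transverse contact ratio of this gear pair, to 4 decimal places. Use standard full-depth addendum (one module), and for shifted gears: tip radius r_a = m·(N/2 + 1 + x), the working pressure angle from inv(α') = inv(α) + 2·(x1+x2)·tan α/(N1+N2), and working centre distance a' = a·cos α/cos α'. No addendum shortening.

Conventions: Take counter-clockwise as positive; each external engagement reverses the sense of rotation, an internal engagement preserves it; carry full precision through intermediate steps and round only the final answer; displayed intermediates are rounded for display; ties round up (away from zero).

1.7523

single-mesh involute tooth geometry (58T engaging 55T at module 1.452)
base radii: r_b1 = 39.355805, r_b2 = 37.320160
tip radii: r_a1 = 43.853304, r_a2 = 40.846212
inv(α') = inv(20.830°) + 2·(+0.202-0.369)·tan α/(58+55) = 0.01578700  ⇒  α' = 20.37407°
a' = a·cos α / cos α' = 82.0380·cos 20.830°/cos 20.37407° = 81.792963
action lengths: √(r_a1²−r_b1²) = 19.345100, √(r_a2²−r_b2²) = 16.601768
base pitch p_b = π·m·cos α = 4.263445
CR = (19.345100 + 16.601768 − 81.792963·sin 20.37407°)/4.263445 = 1.752297
contact ratio ≈ 1.7523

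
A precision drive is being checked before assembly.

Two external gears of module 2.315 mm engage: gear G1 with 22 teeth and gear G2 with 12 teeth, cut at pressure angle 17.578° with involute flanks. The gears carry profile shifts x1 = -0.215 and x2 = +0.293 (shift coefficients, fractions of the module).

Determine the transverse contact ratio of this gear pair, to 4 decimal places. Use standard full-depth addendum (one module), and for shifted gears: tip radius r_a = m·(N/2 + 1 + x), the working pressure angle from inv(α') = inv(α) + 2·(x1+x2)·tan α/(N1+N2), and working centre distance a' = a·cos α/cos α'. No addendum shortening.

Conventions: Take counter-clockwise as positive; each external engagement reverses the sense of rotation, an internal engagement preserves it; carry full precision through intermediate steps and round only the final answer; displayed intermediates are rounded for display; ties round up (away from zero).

class = single-mesh tooth geometry [involute pair 22T × 12T, m = 2.315]
base radii: r_b1 = 24.275955, r_b2 = 13.241430
tip radii: r_a1 = 27.282275, r_a2 = 16.883295
inv(α') = inv(17.578°) + 2·(-0.215+0.293)·tan α/(22+12) = 0.01145569  ⇒  α' = 18.36916°
a' = a·cos α / cos α' = 39.3550·cos 17.578°/cos 18.36916° = 39.531692
action lengths: √(r_a1²−r_b1²) = 12.449921, √(r_a2²−r_b2²) = 10.474263
base pitch p_b = π·m·cos α = 6.933197
CR = (12.449921 + 10.474263 − 39.531692·sin 18.36916°)/6.933197 = 1.509583
contact ratio ≈ 1.5096

1.5096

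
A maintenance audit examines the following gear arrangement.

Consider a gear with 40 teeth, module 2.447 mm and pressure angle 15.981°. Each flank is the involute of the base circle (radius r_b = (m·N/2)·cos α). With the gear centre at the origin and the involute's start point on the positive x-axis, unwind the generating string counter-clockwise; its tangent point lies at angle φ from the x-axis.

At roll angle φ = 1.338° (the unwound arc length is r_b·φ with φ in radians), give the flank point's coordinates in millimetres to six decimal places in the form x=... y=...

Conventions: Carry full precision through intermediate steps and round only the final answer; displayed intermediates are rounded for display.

recognized (one wheel, involute flank): single-mesh tooth geometry, m = 2.447, N = 40
pitch radius r_p = m·N/2 = 2.447·40/2 = 48.940000
base radius r_b = r_p·cos α = 48.940000·cos 15.981° = 47.048618
roll angle φ = 1.338° = 0.02335251 rad
x = r_b·(cos φ + φ·sin φ) = 47.061445
y = r_b·(sin φ − φ·cos φ) = 0.000200

x=47.061445 y=0.000200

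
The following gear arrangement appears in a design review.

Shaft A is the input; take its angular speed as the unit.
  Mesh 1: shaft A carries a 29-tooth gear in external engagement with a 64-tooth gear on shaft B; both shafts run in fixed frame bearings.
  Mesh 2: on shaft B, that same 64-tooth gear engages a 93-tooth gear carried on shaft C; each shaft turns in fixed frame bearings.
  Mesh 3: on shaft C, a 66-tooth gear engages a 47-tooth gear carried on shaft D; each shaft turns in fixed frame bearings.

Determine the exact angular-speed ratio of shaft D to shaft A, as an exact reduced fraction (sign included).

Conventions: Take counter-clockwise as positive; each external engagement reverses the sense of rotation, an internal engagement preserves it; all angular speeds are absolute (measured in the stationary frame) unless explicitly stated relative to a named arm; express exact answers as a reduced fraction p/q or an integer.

class = fixed-axis compound train [3 meshes; 3 ratios multiply, 3 sense flips]
mesh 1 [29T→64T]: running ratio 29/64, sense −
mesh 2 [64T→93T]: running ratio 29/93, sense +
mesh 3 [66T→47T]: running ratio 638/1457, sense −
ω_out/ω_in = -638/1457

-638/1457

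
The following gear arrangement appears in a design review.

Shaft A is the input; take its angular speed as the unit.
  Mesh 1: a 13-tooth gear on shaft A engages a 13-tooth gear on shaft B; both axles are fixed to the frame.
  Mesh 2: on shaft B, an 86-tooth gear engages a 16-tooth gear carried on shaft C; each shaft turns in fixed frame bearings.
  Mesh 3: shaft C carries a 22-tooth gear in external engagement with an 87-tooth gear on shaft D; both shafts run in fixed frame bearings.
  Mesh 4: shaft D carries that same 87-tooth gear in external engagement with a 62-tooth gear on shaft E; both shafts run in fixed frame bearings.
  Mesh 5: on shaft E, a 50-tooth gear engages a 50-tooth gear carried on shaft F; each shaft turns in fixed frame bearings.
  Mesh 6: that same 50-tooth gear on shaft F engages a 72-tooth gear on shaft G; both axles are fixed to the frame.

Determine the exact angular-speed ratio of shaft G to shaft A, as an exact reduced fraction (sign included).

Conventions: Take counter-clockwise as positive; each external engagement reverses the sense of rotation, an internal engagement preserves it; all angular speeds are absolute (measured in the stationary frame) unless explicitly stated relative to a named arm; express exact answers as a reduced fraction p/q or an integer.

class = fixed-axis compound train [6 meshes; 6 ratios multiply, 6 sense flips]
mesh 1 [13T→13T]: running ratio 1, sense −
mesh 2 [86T→16T]: running ratio 43/8, sense +
mesh 3 [22T→87T]: running ratio 473/348, sense −
mesh 4 [87T→62T]: running ratio 473/248, sense +
mesh 5 [50T→50T]: running ratio 473/248, sense −
mesh 6 [50T→72T]: running ratio 11825/8928, sense +
ω_out/ω_in = 11825/8928

11825/8928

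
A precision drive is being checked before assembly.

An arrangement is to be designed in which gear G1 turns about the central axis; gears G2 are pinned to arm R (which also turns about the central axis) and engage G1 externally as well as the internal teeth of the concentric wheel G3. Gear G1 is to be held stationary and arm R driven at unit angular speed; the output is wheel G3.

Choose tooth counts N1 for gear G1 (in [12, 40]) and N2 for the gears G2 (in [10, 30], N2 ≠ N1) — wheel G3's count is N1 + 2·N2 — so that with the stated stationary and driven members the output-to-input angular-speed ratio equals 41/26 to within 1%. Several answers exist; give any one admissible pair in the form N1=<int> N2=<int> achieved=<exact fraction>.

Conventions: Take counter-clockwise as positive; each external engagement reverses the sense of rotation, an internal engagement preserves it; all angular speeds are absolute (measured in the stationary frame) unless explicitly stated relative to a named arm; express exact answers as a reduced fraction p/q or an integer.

design class (target 41/26): planetary set
Willis with ω_sun = 0: ω_ring/ω_arm = (N1+N3)/N3; set equal to 41/26  ⇒  N3/N1 = 1/(41/26 − 1) = 26/15
N3 = N1 + 2·N2  ⇒  N2/N1 = (N3/N1 − 1)/2 = (26/15 − 1)/2 = 11/30
smallest multiple with N1 ≥ 12 and N2 ≥ 10: k = 1  ⇒  N1 = 1·30 = 30, N2 = 1·11 = 11 (N1 ≤ 40, N2 ≤ 30, N2 ≠ N1 ✓), N3 = 30 + 2·11 = 52
check: (N1+N3)/N3 with N1 = 30, N3 = 52 gives 41/26; |achieved − target| = 0 ≤ 41/2600 ✓

N1=30 N2=11 achieved=41/26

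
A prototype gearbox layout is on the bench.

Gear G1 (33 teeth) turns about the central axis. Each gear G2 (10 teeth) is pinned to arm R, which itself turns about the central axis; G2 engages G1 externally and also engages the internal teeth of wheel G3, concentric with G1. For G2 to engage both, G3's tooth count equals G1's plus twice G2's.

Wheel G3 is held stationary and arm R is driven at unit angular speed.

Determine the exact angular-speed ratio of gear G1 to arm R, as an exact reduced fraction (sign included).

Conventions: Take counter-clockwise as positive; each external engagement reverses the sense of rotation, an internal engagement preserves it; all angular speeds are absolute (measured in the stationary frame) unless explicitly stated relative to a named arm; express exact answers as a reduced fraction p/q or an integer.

topology: planetary set — G1 33T / G2 10T / G3 53T, arm = carrier (Willis)
ring teeth: 33 + 2·10 = 53
33(ω_sun−ω_arm) = −53(ω_ring−ω_arm),  ω_ring = 0, ω_arm = 1
ω_sun = 1 − (53/33)(0−1) = 86/33
ω_out/ω_in = 86/33

86/33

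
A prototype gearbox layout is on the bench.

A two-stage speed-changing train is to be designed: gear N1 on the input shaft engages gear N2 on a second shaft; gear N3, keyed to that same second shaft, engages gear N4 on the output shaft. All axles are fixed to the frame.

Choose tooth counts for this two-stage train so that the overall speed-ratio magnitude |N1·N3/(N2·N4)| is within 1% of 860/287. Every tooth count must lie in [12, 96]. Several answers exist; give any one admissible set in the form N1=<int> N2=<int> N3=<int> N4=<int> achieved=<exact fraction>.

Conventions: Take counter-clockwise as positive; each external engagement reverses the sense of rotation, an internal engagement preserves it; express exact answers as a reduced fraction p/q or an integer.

topology: fixed-axis compound train — 2 stages, target 860/287
target = 860/287 in lowest terms: an exact hit needs N1·N3 = k·860 and N2·N4 = k·287 for one integer k, every count in [12, 96]; additionally prefer no 1:1 stage (N1 ≠ N2, N3 ≠ N4)
k = 1: no 1:1-free in-range split of k·860 and k·287 into factor pairs; take k = 2
k = 2: N1·N3 = 1720 = 20·86, N2·N4 = 574 = 14·41
achieved = 20·86/(14·41) = 860/287; |achieved − target| = 0 ≤ 43/1435 ✓

N1=20 N2=14 N3=86 N4=41 achieved=860/287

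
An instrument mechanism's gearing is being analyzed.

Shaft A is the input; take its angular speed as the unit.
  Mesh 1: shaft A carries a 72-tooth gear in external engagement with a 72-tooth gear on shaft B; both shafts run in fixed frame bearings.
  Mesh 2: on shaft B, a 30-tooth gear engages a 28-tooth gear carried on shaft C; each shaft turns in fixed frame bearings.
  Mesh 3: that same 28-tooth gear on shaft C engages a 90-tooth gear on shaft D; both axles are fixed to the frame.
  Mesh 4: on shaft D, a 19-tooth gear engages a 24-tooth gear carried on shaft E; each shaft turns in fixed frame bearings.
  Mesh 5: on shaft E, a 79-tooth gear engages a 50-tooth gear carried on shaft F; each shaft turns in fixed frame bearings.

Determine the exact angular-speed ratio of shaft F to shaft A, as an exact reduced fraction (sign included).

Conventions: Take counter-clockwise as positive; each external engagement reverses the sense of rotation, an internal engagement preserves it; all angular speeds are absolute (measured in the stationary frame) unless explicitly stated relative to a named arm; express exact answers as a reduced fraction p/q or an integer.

class = fixed-axis compound train [5 meshes; 5 ratios multiply, 5 sense flips]
mesh 1 [72T→72T]: running ratio 1, sense −
mesh 2 [30T→28T]: running ratio 15/14, sense +
mesh 3 [28T→90T]: running ratio 1/3, sense −
mesh 4 [19T→24T]: running ratio 19/72, sense +
mesh 5 [79T→50T]: running ratio 1501/3600, sense −
ω_out/ω_in = -1501/3600

-1501/3600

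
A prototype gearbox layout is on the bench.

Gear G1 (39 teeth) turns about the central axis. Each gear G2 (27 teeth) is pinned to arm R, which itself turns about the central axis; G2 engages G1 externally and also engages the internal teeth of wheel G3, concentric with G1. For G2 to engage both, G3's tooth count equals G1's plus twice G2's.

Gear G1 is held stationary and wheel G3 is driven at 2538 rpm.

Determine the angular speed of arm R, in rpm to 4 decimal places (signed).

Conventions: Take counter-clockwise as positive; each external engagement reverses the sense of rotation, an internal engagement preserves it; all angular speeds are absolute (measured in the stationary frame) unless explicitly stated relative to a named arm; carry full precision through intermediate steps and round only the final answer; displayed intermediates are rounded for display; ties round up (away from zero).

recognized (axles ride arm R): planetary set, 39/27/93 teeth
normalise by the input: solve with ω_ring = 1, then scale by 2538 rpm
ring teeth: 39 + 2·27 = 93
39(ω_sun−ω_arm) = −93(ω_ring−ω_arm),  ω_sun = 0, ω_ring = 1
39(0−ω_arm) = −93(1−ω_arm)  ⇒  132·ω_arm = 93  ⇒  ω_arm = 31/44
scale: ω_arm = 31/44 × 2538 rpm = +1788.1364 rpm

+1788.1364 rpm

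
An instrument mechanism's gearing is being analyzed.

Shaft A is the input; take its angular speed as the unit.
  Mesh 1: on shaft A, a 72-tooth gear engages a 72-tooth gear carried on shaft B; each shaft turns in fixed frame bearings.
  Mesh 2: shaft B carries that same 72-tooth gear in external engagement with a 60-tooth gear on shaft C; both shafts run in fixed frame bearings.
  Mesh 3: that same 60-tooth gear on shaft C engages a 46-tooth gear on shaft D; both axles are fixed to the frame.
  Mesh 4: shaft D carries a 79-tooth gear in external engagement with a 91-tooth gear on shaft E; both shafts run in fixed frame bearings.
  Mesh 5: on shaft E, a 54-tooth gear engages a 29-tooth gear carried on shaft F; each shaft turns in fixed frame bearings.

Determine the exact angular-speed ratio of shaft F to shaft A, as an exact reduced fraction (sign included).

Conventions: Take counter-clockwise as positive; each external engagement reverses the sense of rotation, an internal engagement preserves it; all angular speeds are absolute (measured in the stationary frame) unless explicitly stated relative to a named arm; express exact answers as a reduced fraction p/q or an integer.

class = fixed-axis compound train [5 meshes; 5 ratios multiply, 5 sense flips]
mesh 1 [72T→72T]: running ratio 1, sense −
mesh 2 [72T→60T]: running ratio 6/5, sense +
mesh 3 [60T→46T]: running ratio 36/23, sense −
mesh 4 [79T→91T]: running ratio 2844/2093, sense +
mesh 5 [54T→29T]: running ratio 153576/60697, sense −
ω_out/ω_in = -153576/60697

-153576/60697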